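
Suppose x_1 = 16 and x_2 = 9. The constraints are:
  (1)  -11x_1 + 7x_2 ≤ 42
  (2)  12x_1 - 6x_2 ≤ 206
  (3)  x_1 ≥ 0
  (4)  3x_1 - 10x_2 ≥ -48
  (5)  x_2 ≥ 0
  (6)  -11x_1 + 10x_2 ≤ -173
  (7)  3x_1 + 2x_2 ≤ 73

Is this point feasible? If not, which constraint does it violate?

not feasible — violates (6)

Constraint (6): -11x_1 + 10x_2 = -86, which is not ≤ -173. All other constraints are satisfied.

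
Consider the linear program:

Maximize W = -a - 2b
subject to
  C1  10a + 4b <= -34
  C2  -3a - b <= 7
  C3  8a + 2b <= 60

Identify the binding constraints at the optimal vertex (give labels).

C2 and C3

Feasible corners and W = -a - 2b:
  (3, -16) → W = 29
  (77/3, -218/3) → W = 359/3
  (37, -118) → W = 199

The maximum is at (37, -118). Substituting into each constraint, equality holds for C2 and C3; the remaining constraints have slack.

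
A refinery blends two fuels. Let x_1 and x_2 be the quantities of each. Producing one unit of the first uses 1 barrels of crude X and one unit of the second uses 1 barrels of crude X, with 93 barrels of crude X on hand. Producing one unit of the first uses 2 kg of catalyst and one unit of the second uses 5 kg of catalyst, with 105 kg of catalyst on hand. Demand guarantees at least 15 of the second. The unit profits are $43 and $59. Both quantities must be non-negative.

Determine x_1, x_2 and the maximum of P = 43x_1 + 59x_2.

x_1 = 15, x_2 = 15, maximum P = 1530

Corner points and P = 43x_1 + 59x_2:
  (0, 21) → P = 1239
  (0, 15) → P = 885
  (15, 15) → P = 1530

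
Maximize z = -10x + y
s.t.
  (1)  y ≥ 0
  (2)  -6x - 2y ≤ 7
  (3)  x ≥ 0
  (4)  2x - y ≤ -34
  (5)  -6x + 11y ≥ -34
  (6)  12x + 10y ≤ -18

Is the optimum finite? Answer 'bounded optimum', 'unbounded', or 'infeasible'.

infeasible

The boundaries x = 0 and 2x - y = -34 meet at (0, 34), but that point violates 12x + 10y ≤ -18. Every candidate vertex is excluded by some other constraint, so the feasible region is empty.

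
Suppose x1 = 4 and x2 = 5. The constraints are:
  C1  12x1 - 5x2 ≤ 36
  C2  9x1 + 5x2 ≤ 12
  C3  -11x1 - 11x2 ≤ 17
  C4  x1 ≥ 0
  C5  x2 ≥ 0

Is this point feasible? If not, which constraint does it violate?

not feasible — violates C2

Constraint C2: 9x1 + 5x2 = 61, which is not ≤ 12. All other constraints are satisfied.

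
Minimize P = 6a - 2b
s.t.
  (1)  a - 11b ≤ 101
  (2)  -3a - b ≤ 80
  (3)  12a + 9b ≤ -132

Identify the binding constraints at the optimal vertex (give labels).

Feasible corners and P = 6a - 2b:
  (-779/34, -383/34) → P = -1954/17
  (-181/47, -448/47) → P = -190/47
  (-196/5, 188/5) → P = -1552/5

The minimum is at (-196/5, 188/5). Substituting into each constraint, equality holds for (2) and (3); the remaining constraints have slack.

(2) and (3)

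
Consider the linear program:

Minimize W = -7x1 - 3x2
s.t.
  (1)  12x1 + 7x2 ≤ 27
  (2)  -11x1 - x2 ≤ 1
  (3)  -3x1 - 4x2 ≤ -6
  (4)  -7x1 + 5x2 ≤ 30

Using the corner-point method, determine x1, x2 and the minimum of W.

x1 = 22/9, x2 = -1/3, minimum W = -145/9

Extreme points and W = -7x1 - 3x2:
  (-34/65, 309/65) → W = -53/5
  (22/9, -1/3) → W = -145/9
  (-10/41, 69/41) → W = -137/41

The binding constraints are 12x1 + 7x2 = 27 and -3x1 - 4x2 = -6.
Solving simultaneously gives x1 = 22/9, x2 = -1/3.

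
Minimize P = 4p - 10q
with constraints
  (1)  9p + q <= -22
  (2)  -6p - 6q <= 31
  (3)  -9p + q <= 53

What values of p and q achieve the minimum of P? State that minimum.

p = -25/6, q = 31/2, minimum P = -515/3

Vertices and P = 4p - 10q:
  (-101/48, -49/16) → P = 533/24
  (-25/6, 31/2) → P = -515/3
  (-349/60, 13/20) → P = -893/30

The binding constraints are 9p + q = -22 and -9p + q = 53.
Solving simultaneously gives p = -25/6, q = 31/2.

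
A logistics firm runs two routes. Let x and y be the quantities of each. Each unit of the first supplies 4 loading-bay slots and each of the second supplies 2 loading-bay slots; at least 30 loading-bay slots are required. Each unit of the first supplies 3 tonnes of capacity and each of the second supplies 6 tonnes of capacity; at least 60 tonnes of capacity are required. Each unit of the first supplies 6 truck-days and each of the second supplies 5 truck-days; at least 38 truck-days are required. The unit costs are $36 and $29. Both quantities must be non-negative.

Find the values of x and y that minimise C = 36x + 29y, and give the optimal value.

x = 10/3, y = 25/3, minimum C = 1085/3

Vertices and C = 36x + 29y:
  (0, 15) → C = 435
  (20, 0) → C = 720
  (10/3, 25/3) → C = 1085/3
The feasible region is unbounded (it extends along (0, 1), (1, 0)), but C strictly increases along every unbounded feasible direction, so there is no improving ray and the minimum is attained at a vertex.

At the optimal vertex, 4x + 2y = 30 and 3x + 6y = 60.
Solving simultaneously gives x = 10/3, y = 25/3.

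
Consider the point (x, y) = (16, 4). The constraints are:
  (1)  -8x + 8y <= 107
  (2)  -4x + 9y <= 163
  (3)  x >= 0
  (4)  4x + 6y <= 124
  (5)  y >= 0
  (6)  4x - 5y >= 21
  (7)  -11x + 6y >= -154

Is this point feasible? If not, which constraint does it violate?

(1): -96 ≤ 107 ✓
(2): -28 ≤ 163 ✓
(3): 16 ≥ 0 ✓
(4): 88 ≤ 124 ✓
(5): 4 ≥ 0 ✓
(6): 44 ≥ 21 ✓
(7): -152 ≥ -154 ✓

feasible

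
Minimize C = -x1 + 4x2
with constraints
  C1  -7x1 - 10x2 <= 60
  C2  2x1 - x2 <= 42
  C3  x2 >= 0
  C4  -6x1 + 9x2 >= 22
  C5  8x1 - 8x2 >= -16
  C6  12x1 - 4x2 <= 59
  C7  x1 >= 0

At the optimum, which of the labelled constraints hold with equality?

C4 and C5

Extreme points and C = -x1 + 4x2:
  (4/3, 10/3) → C = 12
  (619/84, 103/14) → C = 1853/84
  (67/8, 83/8) → C = 265/8

The minimum is at (4/3, 10/3). Substituting into each constraint, equality holds for C4 and C5; the remaining constraints have slack.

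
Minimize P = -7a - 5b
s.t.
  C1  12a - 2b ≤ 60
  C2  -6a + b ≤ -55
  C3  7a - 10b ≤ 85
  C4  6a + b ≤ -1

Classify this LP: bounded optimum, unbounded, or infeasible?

Constraints 12a - 2b ≤ 60 and -6a + b ≤ -55 have parallel boundaries but demand opposite sides — no point can satisfy both, so the region is empty.

infeasible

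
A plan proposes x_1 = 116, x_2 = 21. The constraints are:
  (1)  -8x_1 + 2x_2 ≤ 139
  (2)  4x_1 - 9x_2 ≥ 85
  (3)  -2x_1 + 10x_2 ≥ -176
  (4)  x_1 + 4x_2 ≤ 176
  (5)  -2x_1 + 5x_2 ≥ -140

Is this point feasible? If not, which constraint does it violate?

Constraint (4): x_1 + 4x_2 = 200, which is not ≤ 176. All other constraints are satisfied.

not feasible — violates (4)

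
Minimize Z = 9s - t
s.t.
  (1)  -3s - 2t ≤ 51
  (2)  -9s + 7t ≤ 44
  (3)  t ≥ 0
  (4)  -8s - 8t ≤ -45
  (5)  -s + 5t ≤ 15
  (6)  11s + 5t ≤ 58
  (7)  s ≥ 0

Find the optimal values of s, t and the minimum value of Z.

s = 35/16, t = 55/16, minimum Z = 65/4

Feasible corners and Z = 9s - t:
  (35/16, 55/16) → Z = 65/4
  (239/48, 31/48) → Z = 265/6
  (43/12, 223/60) → Z = 428/15

The optimum lies where -8s - 8t = -45 and -s + 5t = 15.
Solving simultaneously gives s = 35/16, t = 55/16.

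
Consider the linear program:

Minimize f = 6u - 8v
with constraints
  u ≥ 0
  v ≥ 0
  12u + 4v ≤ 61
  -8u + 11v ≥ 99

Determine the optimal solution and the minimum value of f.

u = 0, v = 61/4, minimum f = -122

The optimum lies where u = 0 and 12u + 4v = 61.
Solving simultaneously gives u = 0, v = 61/4.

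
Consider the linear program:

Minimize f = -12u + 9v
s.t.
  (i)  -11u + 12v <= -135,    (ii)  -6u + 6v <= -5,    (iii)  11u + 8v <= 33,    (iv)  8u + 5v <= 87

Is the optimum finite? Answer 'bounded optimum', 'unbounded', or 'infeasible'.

From the feasible point (-125, -755/6), moving in the direction (5, -8) keeps every constraint satisfied while f decreases without bound.

unbounded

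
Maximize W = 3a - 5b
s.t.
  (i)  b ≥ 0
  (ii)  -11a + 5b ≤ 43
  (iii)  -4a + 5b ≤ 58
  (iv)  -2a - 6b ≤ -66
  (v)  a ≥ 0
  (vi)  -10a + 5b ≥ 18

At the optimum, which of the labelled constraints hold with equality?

Extreme points and W = 3a - 5b:
  (15/7, 466/35) → W = -421/7
  (18/19, 203/19) → W = -961/19
  (20/3, 254/15) → W = -194/3
  (111/35, 348/35) → W = -201/5

The maximum is at (111/35, 348/35). Substituting into each constraint, equality holds for (iv) and (vi); the remaining constraints have slack.

(iv) and (vi)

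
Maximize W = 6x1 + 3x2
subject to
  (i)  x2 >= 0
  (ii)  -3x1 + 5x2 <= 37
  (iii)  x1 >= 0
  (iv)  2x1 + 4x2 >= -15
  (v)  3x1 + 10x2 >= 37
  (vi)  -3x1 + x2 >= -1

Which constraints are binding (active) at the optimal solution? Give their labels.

Feasible corners and W = 6x1 + 3x2:
  (0, 37/5) → W = 111/5
  (7/2, 19/2) → W = 99/2
  (0, 37/10) → W = 111/10
  (47/33, 36/11) → W = 202/11

The maximum is at (7/2, 19/2). Substituting into each constraint, equality holds for (ii) and (vi); the remaining constraints have slack.

(ii) and (vi)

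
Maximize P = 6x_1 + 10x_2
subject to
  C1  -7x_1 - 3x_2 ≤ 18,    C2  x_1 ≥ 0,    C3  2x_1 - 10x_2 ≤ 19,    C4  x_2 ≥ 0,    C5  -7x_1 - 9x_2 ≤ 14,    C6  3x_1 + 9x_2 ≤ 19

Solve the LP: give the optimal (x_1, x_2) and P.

x_1 = 19/3, x_2 = 0, maximum P = 38

Extreme points and P = 6x_1 + 10x_2:
  (0, 0) → P = 0
  (0, 19/9) → P = 190/9
  (19/3, 0) → P = 38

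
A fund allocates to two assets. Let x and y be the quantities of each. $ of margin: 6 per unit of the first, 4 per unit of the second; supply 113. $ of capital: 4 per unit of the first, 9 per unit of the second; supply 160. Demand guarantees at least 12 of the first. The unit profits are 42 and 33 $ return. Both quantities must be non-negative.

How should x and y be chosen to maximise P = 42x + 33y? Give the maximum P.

Vertices and P = 42x + 33y:
  (113/6, 0) → P = 791
  (12, 0) → P = 504
  (12, 41/4) → P = 3369/4

x = 12, y = 41/4, maximum P = 3369/4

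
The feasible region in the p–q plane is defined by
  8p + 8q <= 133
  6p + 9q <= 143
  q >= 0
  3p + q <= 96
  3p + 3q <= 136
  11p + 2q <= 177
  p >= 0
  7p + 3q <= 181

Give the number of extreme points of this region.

The feasible vertices (each the meet of two boundaries and inside every other half-plane) are:
  (53/24, 173/12)
  (575/36, 47/72)
  (0, 143/9)
  (177/11, 0)
  (0, 0)

5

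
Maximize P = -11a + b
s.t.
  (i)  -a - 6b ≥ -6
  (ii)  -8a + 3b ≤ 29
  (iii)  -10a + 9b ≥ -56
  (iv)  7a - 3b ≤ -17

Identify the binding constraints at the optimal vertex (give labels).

(ii) and (iii)

Vertices and P = -11a + b:
  (-52/17, 77/51) → P = 1793/51
  (-28/15, 59/45) → P = 983/45
  (-143/14, -123/7) → P = 1327/14
  (-107/11, -562/33) → P = 2969/33

The maximum is at (-143/14, -123/7). Substituting into each constraint, equality holds for (ii) and (iii); the remaining constraints have slack.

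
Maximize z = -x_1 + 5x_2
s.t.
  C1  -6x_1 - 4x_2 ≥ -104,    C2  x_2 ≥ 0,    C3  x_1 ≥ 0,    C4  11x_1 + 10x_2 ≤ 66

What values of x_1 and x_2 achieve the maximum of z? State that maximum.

x_1 = 0, x_2 = 33/5, maximum z = 33

Feasible corners and z = -x_1 + 5x_2:
  (0, 0) → z = 0
  (6, 0) → z = -6
  (0, 33/5) → z = 33

The optimum lies where x_1 = 0 and 11x_1 + 10x_2 = 66.
Solving simultaneously gives x_1 = 0, x_2 = 33/5.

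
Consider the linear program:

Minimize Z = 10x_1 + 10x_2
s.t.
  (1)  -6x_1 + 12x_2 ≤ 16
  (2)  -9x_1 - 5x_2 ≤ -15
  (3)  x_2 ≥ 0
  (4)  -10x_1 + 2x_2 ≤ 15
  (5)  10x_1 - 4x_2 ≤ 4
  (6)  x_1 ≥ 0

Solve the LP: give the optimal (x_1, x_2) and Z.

x_1 = 40/43, x_2 = 57/43, minimum Z = 970/43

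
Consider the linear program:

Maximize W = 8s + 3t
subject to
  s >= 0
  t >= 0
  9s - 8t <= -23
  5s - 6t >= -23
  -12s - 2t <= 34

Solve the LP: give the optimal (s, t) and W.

At the optimal vertex, 9s - 8t = -23 and 5s - 6t = -23.
Solving simultaneously gives s = 23/7, t = 46/7.

s = 23/7, t = 46/7, maximum W = 46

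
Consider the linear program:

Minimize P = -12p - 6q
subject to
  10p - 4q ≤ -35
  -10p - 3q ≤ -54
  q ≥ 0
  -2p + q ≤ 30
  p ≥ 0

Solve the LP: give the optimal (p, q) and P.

Corner points and P = -12p - 6q:
  (111/70, 89/7) → P = -3336/35
  (85/2, 115) → P = -1200
  (0, 18) → P = -108
  (0, 30) → P = -180

p = 85/2, q = 115, minimum P = -1200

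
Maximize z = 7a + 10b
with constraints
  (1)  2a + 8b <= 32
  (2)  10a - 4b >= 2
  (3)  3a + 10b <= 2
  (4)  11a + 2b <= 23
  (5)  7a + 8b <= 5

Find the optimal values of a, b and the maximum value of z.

Extreme points and z = 7a + 10b:
  (1/4, 1/8) → z = 3
  (17/23, -1/46) → z = 114/23
  (87/37, -53/37) → z = 79/37
The feasible region is unbounded (it extends along (-2, -5), (2, -11)), but z strictly decreases along every unbounded feasible direction, so there is no improving ray and the maximum is attained at a vertex.

At the optimal vertex, 3a + 10b = 2 and 7a + 8b = 5.
Solving simultaneously gives a = 17/23, b = -1/46.

a = 17/23, b = -1/46, maximum z = 114/23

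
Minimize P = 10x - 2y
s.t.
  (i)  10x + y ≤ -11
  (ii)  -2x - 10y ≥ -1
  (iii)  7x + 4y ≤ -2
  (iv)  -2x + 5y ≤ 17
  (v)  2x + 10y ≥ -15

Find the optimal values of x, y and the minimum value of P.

x = -49/6, y = 2/15, minimum P = -1229/15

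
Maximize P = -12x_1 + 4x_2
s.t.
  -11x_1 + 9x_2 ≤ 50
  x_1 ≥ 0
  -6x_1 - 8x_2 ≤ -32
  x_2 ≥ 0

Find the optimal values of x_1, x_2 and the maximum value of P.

x_1 = 0, x_2 = 50/9, maximum P = 200/9

Vertices and P = -12x_1 + 4x_2:
  (0, 50/9) → P = 200/9
  (0, 4) → P = 16
  (16/3, 0) → P = -64
The feasible region is unbounded (it extends along (1, 0), (9, 11)), but P strictly decreases along every unbounded feasible direction, so there is no improving ray and the maximum is attained at a vertex.

The optimum lies where -11x_1 + 9x_2 = 50 and x_1 = 0.
Solving simultaneously gives x_1 = 0, x_2 = 50/9.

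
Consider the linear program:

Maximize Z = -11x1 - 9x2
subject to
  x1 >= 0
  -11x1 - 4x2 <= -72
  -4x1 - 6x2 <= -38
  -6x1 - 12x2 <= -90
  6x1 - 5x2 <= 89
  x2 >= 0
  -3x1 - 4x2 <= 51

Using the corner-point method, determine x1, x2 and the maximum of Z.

x1 = 14/3, x2 = 31/6, maximum Z = -587/6

Feasible corners and Z = -11x1 - 9x2:
  (0, 18) → Z = -162
  (14/3, 31/6) → Z = -587/6
  (253/17, 1/17) → Z = -2792/17
The feasible region is unbounded (it extends along (0, 1), (5, 6)), but Z strictly decreases along every unbounded feasible direction, so there is no improving ray and the maximum is attained at a vertex.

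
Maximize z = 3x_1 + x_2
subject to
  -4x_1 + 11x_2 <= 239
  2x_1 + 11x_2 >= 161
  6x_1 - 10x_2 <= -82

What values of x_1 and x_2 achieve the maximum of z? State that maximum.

x_1 = 744/13, x_2 = 553/13, maximum z = 2785/13

The optimum lies where -4x_1 + 11x_2 = 239 and 6x_1 - 10x_2 = -82.
Solving simultaneously gives x_1 = 744/13, x_2 = 553/13.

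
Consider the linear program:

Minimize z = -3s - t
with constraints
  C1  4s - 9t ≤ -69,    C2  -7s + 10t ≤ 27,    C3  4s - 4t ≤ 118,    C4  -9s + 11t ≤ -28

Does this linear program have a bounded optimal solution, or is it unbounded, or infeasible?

bounded optimum

Vertices and z = -3s - t:
  (669/10, 187/5) → z = -2381/10
  (1011/37, 733/37) → z = -3766/37
  (322/3, 467/6) → z = -2399/6
  (577/13, 439/13) → z = -2170/13
The feasible region has finitely many vertices and no improving ray; the minimum is -2399/6 at (322/3, 467/6).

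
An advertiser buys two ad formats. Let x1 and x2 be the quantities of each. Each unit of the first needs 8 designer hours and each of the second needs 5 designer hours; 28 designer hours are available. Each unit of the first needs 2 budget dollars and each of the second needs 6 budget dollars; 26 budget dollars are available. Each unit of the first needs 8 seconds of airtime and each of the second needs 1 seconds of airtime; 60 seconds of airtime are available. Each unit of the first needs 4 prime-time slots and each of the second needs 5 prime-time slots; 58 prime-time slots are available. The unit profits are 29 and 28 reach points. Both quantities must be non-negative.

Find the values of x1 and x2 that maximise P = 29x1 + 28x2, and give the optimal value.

x1 = 1, x2 = 4, maximum P = 141

Corner points and P = 29x1 + 28x2:
  (0, 0) → P = 0
  (0, 13/3) → P = 364/3
  (7/2, 0) → P = 203/2
  (1, 4) → P = 141

The binding constraints are 8x1 + 5x2 = 28 and 2x1 + 6x2 = 26.
Solving simultaneously gives x1 = 1, x2 = 4.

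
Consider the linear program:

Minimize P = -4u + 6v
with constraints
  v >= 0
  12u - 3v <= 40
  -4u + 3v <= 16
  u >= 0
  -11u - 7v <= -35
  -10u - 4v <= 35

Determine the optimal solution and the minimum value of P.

u = 10/3, v = 0, minimum P = -40/3

Extreme points and P = -4u + 6v:
  (10/3, 0) → P = -40/3
  (35/11, 0) → P = -140/11
  (7, 44/3) → P = 60
  (0, 16/3) → P = 32
  (0, 5) → P = 30

The optimum lies where v = 0 and 12u - 3v = 40.
Solving simultaneously gives u = 10/3, v = 0.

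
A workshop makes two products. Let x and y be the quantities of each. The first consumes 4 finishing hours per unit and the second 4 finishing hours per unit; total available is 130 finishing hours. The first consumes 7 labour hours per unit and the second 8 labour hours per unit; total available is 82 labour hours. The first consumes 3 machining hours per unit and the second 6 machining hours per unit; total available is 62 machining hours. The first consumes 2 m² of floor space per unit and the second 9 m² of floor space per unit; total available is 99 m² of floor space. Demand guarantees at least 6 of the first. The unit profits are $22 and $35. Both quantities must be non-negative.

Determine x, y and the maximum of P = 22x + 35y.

Corner points and P = 22x + 35y:
  (82/7, 0) → P = 1804/7
  (6, 0) → P = 132
  (6, 5) → P = 307

At the optimal vertex, 7x + 8y = 82 and x = 6.
Solving simultaneously gives x = 6, y = 5.

x = 6, y = 5, maximum P = 307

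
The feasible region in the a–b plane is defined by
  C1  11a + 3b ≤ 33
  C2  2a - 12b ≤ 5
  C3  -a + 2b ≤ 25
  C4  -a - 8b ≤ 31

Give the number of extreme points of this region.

4

The feasible vertices (each the meet of two boundaries and inside every other half-plane) are:
  (137/46, 11/138)
  (-9/25, 308/25)
  (-83/7, -67/28)
  (-131/5, -3/5)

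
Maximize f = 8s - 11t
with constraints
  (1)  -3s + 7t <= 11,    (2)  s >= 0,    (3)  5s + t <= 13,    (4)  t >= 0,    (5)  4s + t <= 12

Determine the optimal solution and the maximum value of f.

s = 13/5, t = 0, maximum f = 104/5

Extreme points and f = 8s - 11t:
  (0, 11/7) → f = -121/7
  (40/19, 47/19) → f = -197/19
  (0, 0) → f = 0
  (13/5, 0) → f = 104/5

The optimum lies where 5s + t = 13 and t = 0.
Solving simultaneously gives s = 13/5, t = 0.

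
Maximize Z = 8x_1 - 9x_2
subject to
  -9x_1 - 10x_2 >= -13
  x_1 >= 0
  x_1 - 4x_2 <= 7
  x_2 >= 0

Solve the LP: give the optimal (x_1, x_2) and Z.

x_1 = 13/9, x_2 = 0, maximum Z = 104/9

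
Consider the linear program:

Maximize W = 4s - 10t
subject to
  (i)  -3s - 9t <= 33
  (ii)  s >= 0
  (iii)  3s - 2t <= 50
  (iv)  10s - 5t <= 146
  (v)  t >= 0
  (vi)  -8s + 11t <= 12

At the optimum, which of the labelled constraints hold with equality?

(iv) and (v)

Extreme points and W = 4s - 10t:
  (0, 0) → W = 0
  (0, 12/11) → W = -120/11
  (73/5, 0) → W = 292/5
  (119/5, 92/5) → W = -444/5

The maximum is at (73/5, 0). Substituting into each constraint, equality holds for (iv) and (v); the remaining constraints have slack.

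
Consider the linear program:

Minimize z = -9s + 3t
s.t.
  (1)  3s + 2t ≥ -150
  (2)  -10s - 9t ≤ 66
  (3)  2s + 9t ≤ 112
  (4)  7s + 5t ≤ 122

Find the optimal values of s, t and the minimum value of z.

s = 1428/13, t = -1682/13, minimum z = -17898/13

The binding constraints are -10s - 9t = 66 and 7s + 5t = 122.
Solving simultaneously gives s = 1428/13, t = -1682/13.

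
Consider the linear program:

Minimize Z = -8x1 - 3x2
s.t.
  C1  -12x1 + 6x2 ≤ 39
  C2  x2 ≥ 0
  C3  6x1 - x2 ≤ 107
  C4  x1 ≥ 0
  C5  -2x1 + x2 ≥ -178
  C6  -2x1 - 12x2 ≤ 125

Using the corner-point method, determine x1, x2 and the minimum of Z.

x1 = 227/8, x2 = 253/4, minimum Z = -1667/4

Vertices and Z = -8x1 - 3x2:
  (227/8, 253/4) → Z = -1667/4
  (0, 13/2) → Z = -39/2
  (107/6, 0) → Z = -428/3
  (0, 0) → Z = 0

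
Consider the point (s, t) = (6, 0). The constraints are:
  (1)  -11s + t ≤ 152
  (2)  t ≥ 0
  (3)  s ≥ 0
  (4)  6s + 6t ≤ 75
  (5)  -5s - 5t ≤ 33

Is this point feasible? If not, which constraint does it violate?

feasible

(1): -66 ≤ 152 ✓
(2): 0 ≥ 0 ✓
(3): 6 ≥ 0 ✓
(4): 36 ≤ 75 ✓
(5): -30 ≤ 33 ✓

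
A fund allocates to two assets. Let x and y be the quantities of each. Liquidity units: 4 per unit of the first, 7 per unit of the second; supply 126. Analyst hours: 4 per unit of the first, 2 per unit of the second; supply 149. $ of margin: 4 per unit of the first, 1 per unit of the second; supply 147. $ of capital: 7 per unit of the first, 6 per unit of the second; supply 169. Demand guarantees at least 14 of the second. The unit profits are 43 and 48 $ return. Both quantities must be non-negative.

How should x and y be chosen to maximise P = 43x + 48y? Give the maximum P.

x = 7, y = 14, maximum P = 973

Extreme points and P = 43x + 48y:
  (0, 18) → P = 864
  (0, 14) → P = 672
  (7, 14) → P = 973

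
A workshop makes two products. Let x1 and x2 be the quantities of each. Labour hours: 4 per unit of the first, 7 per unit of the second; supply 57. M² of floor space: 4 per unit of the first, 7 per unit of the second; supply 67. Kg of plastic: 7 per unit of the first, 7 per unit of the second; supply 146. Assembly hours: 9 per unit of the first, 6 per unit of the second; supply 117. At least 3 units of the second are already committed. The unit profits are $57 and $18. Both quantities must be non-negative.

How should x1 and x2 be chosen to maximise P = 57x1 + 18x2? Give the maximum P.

x1 = 9, x2 = 3, maximum P = 567

Extreme points and P = 57x1 + 18x2:
  (0, 57/7) → P = 1026/7
  (0, 3) → P = 54
  (9, 3) → P = 567

The optimum lies where 4x1 + 7x2 = 57 and x2 = 3.
Solving simultaneously gives x1 = 9, x2 = 3.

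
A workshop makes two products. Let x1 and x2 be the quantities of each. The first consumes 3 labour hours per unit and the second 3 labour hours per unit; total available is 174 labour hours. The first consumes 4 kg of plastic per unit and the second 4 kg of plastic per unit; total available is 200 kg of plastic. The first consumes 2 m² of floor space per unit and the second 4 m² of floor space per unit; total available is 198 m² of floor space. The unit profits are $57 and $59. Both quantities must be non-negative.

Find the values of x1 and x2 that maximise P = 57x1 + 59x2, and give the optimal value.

Corner points and P = 57x1 + 59x2:
  (0, 0) → P = 0
  (0, 99/2) → P = 5841/2
  (50, 0) → P = 2850
  (1, 49) → P = 2948

The binding constraints are 4x1 + 4x2 = 200 and 2x1 + 4x2 = 198.
Solving simultaneously gives x1 = 1, x2 = 49.

x1 = 1, x2 = 49, maximum P = 2948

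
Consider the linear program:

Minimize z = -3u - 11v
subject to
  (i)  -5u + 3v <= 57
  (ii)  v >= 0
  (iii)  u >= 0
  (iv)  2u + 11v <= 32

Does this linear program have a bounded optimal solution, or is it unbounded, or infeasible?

bounded optimum

Extreme points and z = -3u - 11v:
  (0, 0) → z = 0
  (16, 0) → z = -48
  (0, 32/11) → z = -32
The feasible region has finitely many vertices and no improving ray; the minimum is -48 at (16, 0).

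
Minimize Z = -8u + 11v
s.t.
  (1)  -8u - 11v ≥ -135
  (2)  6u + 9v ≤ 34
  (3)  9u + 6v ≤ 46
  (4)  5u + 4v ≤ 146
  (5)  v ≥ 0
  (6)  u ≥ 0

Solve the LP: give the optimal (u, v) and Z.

Vertices and Z = -8u + 11v:
  (14/3, 2/3) → Z = -30
  (0, 34/9) → Z = 374/9
  (46/9, 0) → Z = -368/9
  (0, 0) → Z = 0

At the optimal vertex, 9u + 6v = 46 and v = 0.
Solving simultaneously gives u = 46/9, v = 0.

u = 46/9, v = 0, minimum Z = -368/9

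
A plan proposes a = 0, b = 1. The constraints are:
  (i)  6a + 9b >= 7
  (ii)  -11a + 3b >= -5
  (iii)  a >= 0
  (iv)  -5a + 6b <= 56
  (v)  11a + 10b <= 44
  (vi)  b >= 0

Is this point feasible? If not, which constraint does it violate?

(i): 9 ≥ 7 ✓
(ii): 3 ≥ -5 ✓
(iii): 0 ≥ 0 ✓
(iv): 6 ≤ 56 ✓
(v): 10 ≤ 44 ✓
(vi): 1 ≥ 0 ✓

feasible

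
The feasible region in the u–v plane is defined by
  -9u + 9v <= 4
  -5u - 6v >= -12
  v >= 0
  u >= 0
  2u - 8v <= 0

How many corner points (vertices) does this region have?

Pairwise boundary intersections that survive every other constraint:
  (28/33, 128/99)
  (0, 4/9)
  (24/13, 6/13)
  (0, 0)

4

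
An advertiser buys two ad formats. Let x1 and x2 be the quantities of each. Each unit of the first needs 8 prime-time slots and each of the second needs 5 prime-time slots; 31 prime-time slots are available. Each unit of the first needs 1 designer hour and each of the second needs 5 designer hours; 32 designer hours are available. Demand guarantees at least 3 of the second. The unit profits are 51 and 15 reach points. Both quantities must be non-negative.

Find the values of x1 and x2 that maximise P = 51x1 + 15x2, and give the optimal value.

Extreme points and P = 51x1 + 15x2:
  (0, 31/5) → P = 93
  (0, 3) → P = 45
  (2, 3) → P = 147

At the optimal vertex, 8x1 + 5x2 = 31 and x2 = 3.
Solving simultaneously gives x1 = 2, x2 = 3.

x1 = 2, x2 = 3, maximum P = 147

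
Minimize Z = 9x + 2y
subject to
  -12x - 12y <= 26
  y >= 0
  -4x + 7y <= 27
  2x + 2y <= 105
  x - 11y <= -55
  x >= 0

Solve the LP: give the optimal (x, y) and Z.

Feasible corners and Z = 9x + 2y:
  (681/22, 237/11) → Z = 7077/22
  (88/37, 193/37) → Z = 1178/37
  (1045/24, 215/24) → Z = 9835/24

The binding constraints are -4x + 7y = 27 and x - 11y = -55.
Solving simultaneously gives x = 88/37, y = 193/37.

x = 88/37, y = 193/37, minimum Z = 1178/37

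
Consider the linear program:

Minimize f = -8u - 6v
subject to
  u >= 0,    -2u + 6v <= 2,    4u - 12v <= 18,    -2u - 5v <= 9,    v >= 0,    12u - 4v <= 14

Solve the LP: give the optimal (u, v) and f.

u = 23/16, v = 13/16, minimum f = -131/8

Extreme points and f = -8u - 6v:
  (0, 1/3) → f = -2
  (0, 0) → f = 0
  (23/16, 13/16) → f = -131/8
  (7/6, 0) → f = -28/3

The binding constraints are -2u + 6v = 2 and 12u - 4v = 14.
Solving simultaneously gives u = 23/16, v = 13/16.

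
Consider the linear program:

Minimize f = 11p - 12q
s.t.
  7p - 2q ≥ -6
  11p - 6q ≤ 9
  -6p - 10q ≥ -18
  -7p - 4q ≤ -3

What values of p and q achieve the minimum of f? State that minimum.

Extreme points and f = 11p - 12q:
  (-12/41, 81/41) → f = -1104/41
  (-3/7, 3/2) → f = -159/7
  (99/73, 72/73) → f = 225/73
  (27/43, -15/43) → f = 477/43

p = -12/41, q = 81/41, minimum f = -1104/41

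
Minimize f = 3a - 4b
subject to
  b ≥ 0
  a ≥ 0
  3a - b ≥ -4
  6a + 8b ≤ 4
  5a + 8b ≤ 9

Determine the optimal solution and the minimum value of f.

a = 0, b = 1/2, minimum f = -2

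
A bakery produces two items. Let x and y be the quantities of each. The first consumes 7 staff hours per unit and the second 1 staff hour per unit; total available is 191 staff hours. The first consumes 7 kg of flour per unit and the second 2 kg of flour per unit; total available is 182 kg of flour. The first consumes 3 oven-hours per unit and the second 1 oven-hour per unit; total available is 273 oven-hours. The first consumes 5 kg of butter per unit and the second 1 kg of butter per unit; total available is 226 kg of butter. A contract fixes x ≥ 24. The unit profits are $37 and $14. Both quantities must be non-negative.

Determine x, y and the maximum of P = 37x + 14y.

x = 24, y = 7, maximum P = 986

Corner points and P = 37x + 14y:
  (26, 0) → P = 962
  (24, 0) → P = 888
  (24, 7) → P = 986

The binding constraints are 7x + 2y = 182 and x = 24.
Solving simultaneously gives x = 24, y = 7.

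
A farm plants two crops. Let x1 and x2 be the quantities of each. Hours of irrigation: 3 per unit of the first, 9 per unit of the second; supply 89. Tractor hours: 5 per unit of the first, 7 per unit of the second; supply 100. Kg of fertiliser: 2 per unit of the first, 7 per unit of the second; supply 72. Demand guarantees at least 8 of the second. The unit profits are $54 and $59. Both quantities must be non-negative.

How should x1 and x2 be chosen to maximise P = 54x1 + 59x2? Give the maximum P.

Extreme points and P = 54x1 + 59x2:
  (0, 89/9) → P = 5251/9
  (0, 8) → P = 472
  (17/3, 8) → P = 778

x1 = 17/3, x2 = 8, maximum P = 778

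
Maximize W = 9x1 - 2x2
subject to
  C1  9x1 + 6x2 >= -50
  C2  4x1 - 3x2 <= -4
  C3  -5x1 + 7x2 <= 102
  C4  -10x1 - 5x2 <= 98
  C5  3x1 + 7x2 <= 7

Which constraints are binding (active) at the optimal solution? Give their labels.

Corner points and W = 9x1 - 2x2:
  (-58/17, -164/51) → W = -1238/51
  (-392/45, 71/15) → W = -1318/15
  (-7/37, 40/37) → W = -143/37

The maximum is at (-7/37, 40/37). Substituting into each constraint, equality holds for C2 and C5; the remaining constraints have slack.

C2 and C5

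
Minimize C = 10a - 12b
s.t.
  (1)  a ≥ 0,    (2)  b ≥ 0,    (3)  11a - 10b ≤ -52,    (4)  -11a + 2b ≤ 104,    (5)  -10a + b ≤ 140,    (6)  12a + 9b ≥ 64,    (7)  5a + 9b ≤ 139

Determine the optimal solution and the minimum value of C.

Vertices and C = 10a - 12b:
  (0, 64/9) → C = -256/3
  (0, 139/9) → C = -556/3
  (172/219, 1328/219) → C = -14216/219
  (922/149, 1789/149) → C = -12248/149

a = 0, b = 139/9, minimum C = -556/3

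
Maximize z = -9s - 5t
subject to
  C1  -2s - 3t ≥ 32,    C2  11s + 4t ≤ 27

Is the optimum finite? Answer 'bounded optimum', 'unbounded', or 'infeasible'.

From the feasible point (209/25, -406/25), moving in the direction (-3, 2) keeps every constraint satisfied while z increases without bound.

unbounded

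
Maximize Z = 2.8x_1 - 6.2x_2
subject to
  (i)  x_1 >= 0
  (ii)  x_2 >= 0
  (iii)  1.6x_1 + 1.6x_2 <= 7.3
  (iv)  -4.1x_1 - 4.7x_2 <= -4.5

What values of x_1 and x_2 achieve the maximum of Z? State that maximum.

x_1 = 4.5625, x_2 = 0, maximum Z = 12.775

Vertices and Z = 2.8x_1 - 6.2x_2:
  (0, 73/16) → Z = -2263/80
  (0, 45/47) → Z = -279/47
  (73/16, 0) → Z = 511/40
  (45/41, 0) → Z = 126/41

At the optimal vertex, x_2 = 0 and 1.6x_1 + 1.6x_2 = 7.3.
Solving simultaneously gives x_1 = 73/16, x_2 = 0.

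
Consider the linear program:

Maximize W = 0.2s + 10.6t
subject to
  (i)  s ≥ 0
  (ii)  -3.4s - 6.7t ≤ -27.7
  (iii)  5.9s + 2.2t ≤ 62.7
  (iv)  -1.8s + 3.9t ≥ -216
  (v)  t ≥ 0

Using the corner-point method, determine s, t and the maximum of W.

Vertices and W = 0.2s + 10.6t:
  (0, 277/67) → W = 14681/335
  (0, 57/2) → W = 3021/10
  (277/34, 0) → W = 277/170
  (627/59, 0) → W = 627/295

The binding constraints are s = 0 and 5.9s + 2.2t = 62.7.
Solving simultaneously gives s = 0, t = 57/2.

s = 0, t = 28.5, maximum W = 302.1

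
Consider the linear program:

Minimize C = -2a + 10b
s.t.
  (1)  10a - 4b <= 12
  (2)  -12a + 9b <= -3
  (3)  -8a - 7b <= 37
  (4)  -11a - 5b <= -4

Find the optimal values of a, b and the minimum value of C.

Extreme points and C = -2a + 10b:
  (16/7, 19/7) → C = 158/7
  (38/47, -46/47) → C = -536/47
  (17/53, 5/53) → C = 16/53

The optimum lies where 10a - 4b = 12 and -11a - 5b = -4.
Solving simultaneously gives a = 38/47, b = -46/47.

a = 38/47, b = -46/47, minimum C = -536/47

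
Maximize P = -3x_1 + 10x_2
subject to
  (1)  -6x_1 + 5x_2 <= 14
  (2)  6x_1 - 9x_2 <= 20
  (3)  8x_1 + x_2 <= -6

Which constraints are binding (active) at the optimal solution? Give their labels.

Feasible corners and P = -3x_1 + 10x_2:
  (-113/12, -17/2) → P = -227/4
  (-22/23, 38/23) → P = 446/23
  (-17/39, -98/39) → P = -929/39

The maximum is at (-22/23, 38/23). Substituting into each constraint, equality holds for (1) and (3); the remaining constraints have slack.

(1) and (3)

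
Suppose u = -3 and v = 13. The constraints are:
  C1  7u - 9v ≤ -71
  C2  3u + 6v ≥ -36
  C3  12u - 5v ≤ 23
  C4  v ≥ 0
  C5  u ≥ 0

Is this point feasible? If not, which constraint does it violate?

Constraint C5: u = -3, which is not ≥ 0. All other constraints are satisfied.

not feasible — violates C5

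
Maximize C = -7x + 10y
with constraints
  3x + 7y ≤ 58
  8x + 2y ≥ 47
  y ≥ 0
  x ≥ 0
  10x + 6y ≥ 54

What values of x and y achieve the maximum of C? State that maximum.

Feasible corners and C = -7x + 10y:
  (213/50, 323/50) → C = 1739/50
  (58/3, 0) → C = -406/3
  (47/8, 0) → C = -329/8

x = 213/50, y = 323/50, maximum C = 1739/50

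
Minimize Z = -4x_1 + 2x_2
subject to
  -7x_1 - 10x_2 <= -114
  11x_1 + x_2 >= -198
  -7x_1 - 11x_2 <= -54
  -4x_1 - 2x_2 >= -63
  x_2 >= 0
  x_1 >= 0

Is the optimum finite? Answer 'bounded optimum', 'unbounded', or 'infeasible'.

bounded optimum

Corner points and Z = -4x_1 + 2x_2:
  (201/13, 15/26) → Z = -789/13
  (0, 57/5) → Z = 114/5
  (0, 63/2) → Z = 63
The feasible region has finitely many vertices and no improving ray; the minimum is -789/13 at (201/13, 15/26).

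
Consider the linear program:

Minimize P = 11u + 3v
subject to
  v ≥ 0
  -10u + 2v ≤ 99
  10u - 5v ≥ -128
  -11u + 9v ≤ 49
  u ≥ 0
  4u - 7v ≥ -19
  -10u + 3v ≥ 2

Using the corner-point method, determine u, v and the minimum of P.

Corner points and P = 11u + 3v:
  (0, 19/7) → P = 57/7
  (0, 2/3) → P = 2
  (43/58, 91/29) → P = 1019/58

u = 0, v = 2/3, minimum P = 2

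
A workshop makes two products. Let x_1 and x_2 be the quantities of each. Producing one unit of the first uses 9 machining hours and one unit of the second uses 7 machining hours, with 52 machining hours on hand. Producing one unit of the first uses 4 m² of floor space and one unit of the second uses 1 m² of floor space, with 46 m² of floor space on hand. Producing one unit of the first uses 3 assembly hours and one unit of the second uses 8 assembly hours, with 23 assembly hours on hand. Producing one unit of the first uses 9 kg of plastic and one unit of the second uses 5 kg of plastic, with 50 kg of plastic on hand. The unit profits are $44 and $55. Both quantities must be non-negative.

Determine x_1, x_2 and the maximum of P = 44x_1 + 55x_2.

x_1 = 5, x_2 = 1, maximum P = 275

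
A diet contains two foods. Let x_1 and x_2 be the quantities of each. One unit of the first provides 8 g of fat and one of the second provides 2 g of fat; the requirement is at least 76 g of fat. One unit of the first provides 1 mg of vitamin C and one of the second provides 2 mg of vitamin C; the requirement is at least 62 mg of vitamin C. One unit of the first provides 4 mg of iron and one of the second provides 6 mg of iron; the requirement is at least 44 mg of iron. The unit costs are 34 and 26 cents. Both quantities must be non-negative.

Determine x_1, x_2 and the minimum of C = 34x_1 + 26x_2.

Corner points and C = 34x_1 + 26x_2:
  (0, 38) → C = 988
  (62, 0) → C = 2108
  (2, 30) → C = 848
The feasible region is unbounded (it extends along (0, 1), (1, 0)), but C strictly increases along every unbounded feasible direction, so there is no improving ray and the minimum is attained at a vertex.

The optimum lies where 8x_1 + 2x_2 = 76 and x_1 + 2x_2 = 62.
Solving simultaneously gives x_1 = 2, x_2 = 30.

x_1 = 2, x_2 = 30, minimum C = 848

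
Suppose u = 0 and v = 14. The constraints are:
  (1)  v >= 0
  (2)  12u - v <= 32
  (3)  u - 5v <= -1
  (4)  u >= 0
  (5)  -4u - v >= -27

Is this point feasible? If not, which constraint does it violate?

feasible

(1): 14 ≥ 0 ✓
(2): -14 ≤ 32 ✓
(3): -70 ≤ -1 ✓
(4): 0 ≥ 0 ✓
(5): -14 ≥ -27 ✓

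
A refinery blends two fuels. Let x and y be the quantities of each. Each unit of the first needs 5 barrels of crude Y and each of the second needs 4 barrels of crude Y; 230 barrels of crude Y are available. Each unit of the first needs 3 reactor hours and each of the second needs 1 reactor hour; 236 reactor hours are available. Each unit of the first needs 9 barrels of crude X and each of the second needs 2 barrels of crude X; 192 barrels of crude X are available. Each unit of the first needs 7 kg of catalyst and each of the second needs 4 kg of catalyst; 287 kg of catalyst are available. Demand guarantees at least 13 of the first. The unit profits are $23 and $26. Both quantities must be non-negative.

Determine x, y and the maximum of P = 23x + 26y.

Extreme points and P = 23x + 26y:
  (64/3, 0) → P = 1472/3
  (13, 0) → P = 299
  (13, 75/2) → P = 1274

At the optimal vertex, 9x + 2y = 192 and x = 13.
Solving simultaneously gives x = 13, y = 75/2.

x = 13, y = 75/2, maximum P = 1274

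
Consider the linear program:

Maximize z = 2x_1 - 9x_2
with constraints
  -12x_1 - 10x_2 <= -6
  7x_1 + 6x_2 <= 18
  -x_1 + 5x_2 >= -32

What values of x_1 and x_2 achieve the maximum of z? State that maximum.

x_1 = 282/41, x_2 = -206/41, maximum z = 2418/41

Extreme points and z = 2x_1 - 9x_2:
  (-72, 87) → z = -927
  (5, -27/5) → z = 293/5
  (282/41, -206/41) → z = 2418/41

At the optimal vertex, 7x_1 + 6x_2 = 18 and -x_1 + 5x_2 = -32.
Solving simultaneously gives x_1 = 282/41, x_2 = -206/41.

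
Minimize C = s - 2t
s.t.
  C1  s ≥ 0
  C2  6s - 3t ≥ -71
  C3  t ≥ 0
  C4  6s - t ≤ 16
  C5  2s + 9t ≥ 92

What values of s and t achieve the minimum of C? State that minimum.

s = 119/12, t = 87/2, minimum C = -925/12

Extreme points and C = s - 2t:
  (0, 71/3) → C = -142/3
  (0, 92/9) → C = -184/9
  (119/12, 87/2) → C = -925/12
  (59/14, 65/7) → C = -201/14

The binding constraints are 6s - 3t = -71 and 6s - t = 16.
Solving simultaneously gives s = 119/12, t = 87/2.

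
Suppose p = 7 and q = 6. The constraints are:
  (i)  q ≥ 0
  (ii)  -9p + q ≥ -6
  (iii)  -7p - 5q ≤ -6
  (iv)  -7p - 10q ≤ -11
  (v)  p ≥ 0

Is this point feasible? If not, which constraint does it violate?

Constraint (ii): -9p + q = -57, which is not ≥ -6. All other constraints are satisfied.

not feasible — violates (ii)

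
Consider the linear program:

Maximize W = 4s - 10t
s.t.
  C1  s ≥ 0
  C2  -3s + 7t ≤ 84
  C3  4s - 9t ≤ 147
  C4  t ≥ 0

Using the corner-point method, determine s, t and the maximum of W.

Extreme points and W = 4s - 10t:
  (0, 12) → W = -120
  (0, 0) → W = 0
  (1785, 777) → W = -630
  (147/4, 0) → W = 147

The optimum lies where 4s - 9t = 147 and t = 0.
Solving simultaneously gives s = 147/4, t = 0.

s = 147/4, t = 0, maximum W = 147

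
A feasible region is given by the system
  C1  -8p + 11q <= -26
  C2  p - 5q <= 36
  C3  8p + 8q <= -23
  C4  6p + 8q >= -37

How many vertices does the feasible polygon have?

4

Intersecting each pair of boundary lines and keeping only the points that satisfy every inequality leaves:
  (-45/152, -49/19)
  (-199/130, -226/65)
  (173/48, -311/48)
  (103/38, -253/38)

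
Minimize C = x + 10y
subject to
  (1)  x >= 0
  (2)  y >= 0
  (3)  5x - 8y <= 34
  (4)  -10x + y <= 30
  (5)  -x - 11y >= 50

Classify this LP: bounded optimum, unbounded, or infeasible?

infeasible

The boundaries x = 0 and y = 0 meet at (0, 0), but that point violates -x - 11y ≥ 50. Every candidate vertex is excluded by some other constraint, so the feasible region is empty.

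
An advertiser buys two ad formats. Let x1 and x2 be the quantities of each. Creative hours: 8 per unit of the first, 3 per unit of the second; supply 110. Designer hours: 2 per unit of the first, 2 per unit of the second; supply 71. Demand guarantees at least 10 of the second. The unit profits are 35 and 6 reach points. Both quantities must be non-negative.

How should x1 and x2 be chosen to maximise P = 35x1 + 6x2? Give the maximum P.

Feasible corners and P = 35x1 + 6x2:
  (0, 71/2) → P = 213
  (0, 10) → P = 60
  (7/10, 174/5) → P = 2333/10
  (10, 10) → P = 410

The optimum lies where 8x1 + 3x2 = 110 and x2 = 10.
Solving simultaneously gives x1 = 10, x2 = 10.

x1 = 10, x2 = 10, maximum P = 410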